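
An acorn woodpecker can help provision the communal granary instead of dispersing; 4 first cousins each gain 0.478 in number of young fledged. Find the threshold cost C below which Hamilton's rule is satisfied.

r to a first cousin = 1/8 (first cousins share one grandparent pair — two paths of length 4: r = 2·(1/2)^4 = 1/8).
Hamilton's rule: n·r·B > C, so the trait is favored while C < n·r·B = 4·0.125·0.478 = 0.239.

0.239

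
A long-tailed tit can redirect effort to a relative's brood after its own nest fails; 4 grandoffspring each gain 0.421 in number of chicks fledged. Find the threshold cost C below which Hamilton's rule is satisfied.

0.421

r to a grandoffspring = 1/4 (two parent–offspring links: r = (1/2)^2 = 1/4).
Hamilton's rule: n·r·B > C, so the trait is favored while C < n·r·B = 4·0.25·0.421 = 0.421.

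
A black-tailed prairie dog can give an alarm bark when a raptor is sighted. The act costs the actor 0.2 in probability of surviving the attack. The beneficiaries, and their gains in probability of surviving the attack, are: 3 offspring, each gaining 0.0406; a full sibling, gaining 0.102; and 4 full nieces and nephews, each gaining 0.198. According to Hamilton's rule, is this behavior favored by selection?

Yes

Hamilton's rule: the trait is favored when the sum of r·B over every recipient exceeds the actor's cost C.
r to an offspring = 1/2 (one parent–offspring link: r = (1/2)^1 = 1/2).
r to a full sibling = 0.5 (full sibs share both parents — two paths of length 2: r = 2·(1/2)^2 = 1/2).
r to a full niece or nephew = 0.25 (full aunt/uncle↔niece/nephew: two paths of length 3 through the shared grandparent pair: r = 2·(1/2)^3 = 1/4).
Summing one r·B term per recipient: 3·0.5·0.0406 + 1·0.5·0.102 + 4·0.25·0.198 = 0.3099.
0.3099 > 0.2: the indirect benefit exceeds the cost.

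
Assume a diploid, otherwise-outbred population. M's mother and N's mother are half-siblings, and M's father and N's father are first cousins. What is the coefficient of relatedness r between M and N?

With two independent routes of shared ancestry, r is the sum of the two contributions.
M and N are related in two ways: half first cousins through their mothers (r = 1/16) and second cousins through their fathers (r = 1/32).
r = 1/16 + 1/32 = 3/32 = 0.09375.

0.09375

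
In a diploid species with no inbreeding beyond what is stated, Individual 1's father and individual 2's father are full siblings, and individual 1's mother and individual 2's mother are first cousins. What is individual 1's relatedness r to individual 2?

With two independent routes of shared ancestry, r is the sum of the two contributions.
Individual 1 and individual 2 are related in two ways: first cousins through their fathers (r = 1/8) and second cousins through their mothers (r = 1/32).
r = 1/8 + 1/32 = 0.15625.

0.15625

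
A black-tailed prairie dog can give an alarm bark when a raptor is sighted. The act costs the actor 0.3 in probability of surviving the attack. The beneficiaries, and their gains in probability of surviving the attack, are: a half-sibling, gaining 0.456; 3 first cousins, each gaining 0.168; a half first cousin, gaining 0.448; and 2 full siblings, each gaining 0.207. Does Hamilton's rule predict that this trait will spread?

Hamilton's rule: the trait is favored when the sum of r·B over every recipient exceeds the actor's cost C.
r to a half-sibling = 1/4 (half-sibs share one parent — one path of length 2: r = (1/2)^2 = 1/4).
r to a first cousin = 1/8 (first cousins share one grandparent pair — two paths of length 4: r = 2·(1/2)^4 = 1/8).
r to a half first cousin = 1/16 (half first cousins share one grandparent — one path of length 4: r = (1/2)^4 = 1/16).
r to a full sibling = 1/2 (full sibs share both parents — two paths of length 2: r = 2·(1/2)^2 = 1/2).
Summing one r·B term per recipient: 1·0.25·0.456 + 3·0.125·0.168 + 1·0.0625·0.448 + 2·0.5·0.207 = 0.412.
0.412 > 0.3: the indirect benefit exceeds the cost.

Yes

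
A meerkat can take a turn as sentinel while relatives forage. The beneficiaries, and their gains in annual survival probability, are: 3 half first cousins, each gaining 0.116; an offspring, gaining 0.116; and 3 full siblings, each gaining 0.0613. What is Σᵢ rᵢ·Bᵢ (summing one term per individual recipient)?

r to a half first cousin = 0.0625 (half first cousins share one grandparent — one path of length 4: r = (1/2)^4 = 1/16).
r to an offspring = 0.5 (one parent–offspring link: r = (1/2)^1 = 1/2).
r to a full sibling = 1/2 (full sibs share both parents — two paths of length 2: r = 2·(1/2)^2 = 1/2).
Summing one r·B term per recipient: 3·0.0625·0.116 + 1·0.5·0.116 + 3·0.5·0.0613 = 0.1717.

0.1717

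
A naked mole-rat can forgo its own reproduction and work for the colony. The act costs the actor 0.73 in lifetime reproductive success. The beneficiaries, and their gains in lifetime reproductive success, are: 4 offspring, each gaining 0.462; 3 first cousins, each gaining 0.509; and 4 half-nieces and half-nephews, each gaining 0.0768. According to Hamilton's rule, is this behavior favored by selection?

Hamilton's rule: the trait is favored when the sum of r·B over every recipient exceeds the actor's cost C.
r to an offspring = 1/2 (one parent–offspring link: r = (1/2)^1 = 1/2).
r to a first cousin = 0.125 (first cousins share one grandparent pair — two paths of length 4: r = 2·(1/2)^4 = 1/8).
r to a half-niece or half-nephew = 1/8 (half-aunt/uncle↔niece/nephew: one path of length 3: r = (1/2)^3 = 1/8).
Summing one r·B term per recipient: 4·0.5·0.462 + 3·0.125·0.509 + 4·0.125·0.0768 = 1.153275.
1.153275 > 0.73: the indirect benefit exceeds the cost.

Yes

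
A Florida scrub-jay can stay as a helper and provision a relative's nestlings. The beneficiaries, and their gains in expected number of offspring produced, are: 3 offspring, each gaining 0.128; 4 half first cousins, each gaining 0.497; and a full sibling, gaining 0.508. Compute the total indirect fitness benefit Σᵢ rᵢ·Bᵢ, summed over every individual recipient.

0.57025

r to an offspring = 0.5 (one parent–offspring link: r = (1/2)^1 = 1/2).
r to a half first cousin = 1/16 (half first cousins share one grandparent — one path of length 4: r = (1/2)^4 = 1/16).
r to a full sibling = 1/2 (full sibs share both parents — two paths of length 2: r = 2·(1/2)^2 = 1/2).
Summing one r·B term per recipient: 3·0.5·0.128 + 4·0.0625·0.497 + 1·0.5·0.508 = 0.57025.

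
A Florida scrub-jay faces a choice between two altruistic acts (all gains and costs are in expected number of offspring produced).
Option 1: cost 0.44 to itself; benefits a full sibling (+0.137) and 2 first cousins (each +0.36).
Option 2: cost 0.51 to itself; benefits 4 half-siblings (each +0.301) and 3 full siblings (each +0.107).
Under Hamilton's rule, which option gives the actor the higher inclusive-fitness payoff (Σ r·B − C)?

Option 2

Option 1: r to a full sibling = 0.5.
Option 1: r to a first cousin = 0.125.
Option 1: Σ r·B − C = (1·0.5·0.137 + 2·0.125·0.36) − 0.44 = -0.2815.
Option 2: r to a half-sibling = 0.25.
Option 2: r to a full sibling = 0.5.
Option 2: Σ r·B − C = (4·0.25·0.301 + 3·0.5·0.107) − 0.51 = -0.0485.
Option 2 has the higher net inclusive-fitness payoff.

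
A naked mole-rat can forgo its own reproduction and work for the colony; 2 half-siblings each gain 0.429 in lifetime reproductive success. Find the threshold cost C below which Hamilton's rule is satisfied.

r to a half-sibling = 1/4 (half-sibs share one parent — one path of length 2: r = (1/2)^2 = 1/4).
Hamilton's rule: n·r·B > C, so the trait is favored while C < n·r·B = 2·0.25·0.429 = 0.2145.

0.2145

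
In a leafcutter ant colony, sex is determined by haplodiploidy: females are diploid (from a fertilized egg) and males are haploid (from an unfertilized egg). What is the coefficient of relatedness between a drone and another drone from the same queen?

Haploid brothers each carry a random half of the queen's diploid genome, so on average they share half: r = 1/2.

0.5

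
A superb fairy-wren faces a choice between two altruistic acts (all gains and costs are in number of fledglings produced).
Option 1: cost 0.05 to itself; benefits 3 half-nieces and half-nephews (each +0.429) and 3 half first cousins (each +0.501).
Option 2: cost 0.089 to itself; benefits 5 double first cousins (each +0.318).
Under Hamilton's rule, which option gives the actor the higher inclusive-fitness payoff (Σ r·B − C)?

Option 1: r to a half-niece or half-nephew = 0.125.
Option 1: r to a half first cousin = 0.0625.
Option 1: Σ r·B − C = (3·0.125·0.429 + 3·0.0625·0.501) − 0.05 = 0.2048125.
Option 2: r to a double first cousin = 0.25.
Option 2: Σ r·B − C = (5·0.25·0.318) − 0.089 = 0.3085.
Option 2 has the higher net inclusive-fitness payoff.

Option 2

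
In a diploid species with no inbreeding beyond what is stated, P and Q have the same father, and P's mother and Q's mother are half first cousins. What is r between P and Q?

0.265625

With two independent routes of shared ancestry, r is the sum of the two contributions.
P and Q are related in two ways: half-sibs through their shared father (r = 1/4) and half second cousins through their mothers (r = 1/64).
r = 1/4 + 1/64 = 0.265625.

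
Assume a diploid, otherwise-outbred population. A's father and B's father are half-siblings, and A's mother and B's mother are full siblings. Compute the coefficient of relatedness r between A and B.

Wright's path rule: contributions from independent ancestry routes add.
A and B are related in two ways: half first cousins through their fathers (r = 1/16) and first cousins through their mothers (r = 1/8).
r = 1/16 + 1/8 = 3/16 = 0.1875.

0.1875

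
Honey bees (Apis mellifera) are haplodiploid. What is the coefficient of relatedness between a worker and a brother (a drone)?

Her haploid brother carries none of their father's genes and a random half of their mother's genome; that half matches the maternal half of her own genome with probability 1/2: r = 1/2 · 1/2 = 1/4.

0.25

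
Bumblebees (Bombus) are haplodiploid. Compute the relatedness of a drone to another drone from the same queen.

Haploid brothers each carry a random half of the queen's diploid genome, so on average they share half: r = 1/2.

0.5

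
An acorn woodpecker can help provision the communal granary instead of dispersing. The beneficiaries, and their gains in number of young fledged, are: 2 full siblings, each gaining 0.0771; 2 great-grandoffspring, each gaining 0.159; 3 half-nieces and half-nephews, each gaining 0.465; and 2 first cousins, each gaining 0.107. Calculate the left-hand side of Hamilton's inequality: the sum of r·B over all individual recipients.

0.317975

r to a full sibling = 0.5 (full sibs share both parents — two paths of length 2: r = 2·(1/2)^2 = 1/2).
r to a great-grandoffspring = 1/8 (three parent–offspring links: r = (1/2)^3 = 1/8).
r to a half-niece or half-nephew = 0.125 (half-aunt/uncle↔niece/nephew: one path of length 3: r = (1/2)^3 = 1/8).
r to a first cousin = 0.125 (first cousins share one grandparent pair — two paths of length 4: r = 2·(1/2)^4 = 1/8).
Summing one r·B term per recipient: 2·0.5·0.0771 + 2·0.125·0.159 + 3·0.125·0.465 + 2·0.125·0.107 = 0.317975.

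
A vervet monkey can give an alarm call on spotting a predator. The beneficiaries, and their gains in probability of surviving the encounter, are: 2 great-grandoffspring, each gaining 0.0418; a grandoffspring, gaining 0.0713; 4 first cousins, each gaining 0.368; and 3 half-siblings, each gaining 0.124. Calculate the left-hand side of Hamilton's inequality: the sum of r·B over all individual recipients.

r to a great-grandoffspring = 1/8 (three parent–offspring links: r = (1/2)^3 = 1/8).
r to a grandoffspring = 0.25 (two parent–offspring links: r = (1/2)^2 = 1/4).
r to a first cousin = 1/8 (first cousins share one grandparent pair — two paths of length 4: r = 2·(1/2)^4 = 1/8).
r to a half-sibling = 1/4 (half-sibs share one parent — one path of length 2: r = (1/2)^2 = 1/4).
Summing one r·B term per recipient: 2·0.125·0.0418 + 1·0.25·0.0713 + 4·0.125·0.368 + 3·0.25·0.124 = 0.305275.

0.305275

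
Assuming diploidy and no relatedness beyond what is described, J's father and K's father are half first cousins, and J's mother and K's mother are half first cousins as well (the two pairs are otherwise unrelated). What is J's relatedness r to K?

Independent pedigree routes through distinct common ancestors add.
J and K are related in two ways: half second cousins through their fathers (r = 1/64) and half second cousins through their mothers (r = 1/64).
r = 1/64 + 1/64 = 1/32 = 0.03125.

0.03125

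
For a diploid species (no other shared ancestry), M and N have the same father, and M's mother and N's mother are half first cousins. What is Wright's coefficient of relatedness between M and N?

0.265625

Wright's path rule: contributions from independent ancestry routes add.
M and N are related in two ways: half-sibs through their shared father (r = 1/4) and half second cousins through their mothers (r = 1/64).
r = 1/4 + 1/64 = 0.265625.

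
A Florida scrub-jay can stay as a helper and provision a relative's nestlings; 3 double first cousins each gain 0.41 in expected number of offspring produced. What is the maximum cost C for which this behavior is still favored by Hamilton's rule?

r to a double first cousin = 1/4 (double first cousins share both grandparent pairs — four paths of length 4: r = 4·(1/2)^4 = 1/4).
Hamilton's rule: n·r·B > C, so the trait is favored while C < n·r·B = 3·0.25·0.41 = 0.3075.

0.3075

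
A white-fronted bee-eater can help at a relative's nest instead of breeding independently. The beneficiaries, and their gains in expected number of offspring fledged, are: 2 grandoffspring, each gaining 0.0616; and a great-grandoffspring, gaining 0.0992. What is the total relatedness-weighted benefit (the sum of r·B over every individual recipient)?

r to a grandoffspring = 0.25 (two parent–offspring links: r = (1/2)^2 = 1/4).
r to a great-grandoffspring = 1/8 (three parent–offspring links: r = (1/2)^3 = 1/8).
Summing one r·B term per recipient: 2·0.25·0.0616 + 1·0.125·0.0992 = 0.0432.

0.0432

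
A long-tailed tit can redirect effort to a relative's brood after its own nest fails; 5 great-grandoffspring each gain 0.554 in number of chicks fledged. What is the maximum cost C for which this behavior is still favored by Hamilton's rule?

r to a great-grandoffspring = 0.125 (three parent–offspring links: r = (1/2)^3 = 1/8).
Hamilton's rule: n·r·B > C, so the trait is favored while C < n·r·B = 5·0.125·0.554 = 0.34625.

0.34625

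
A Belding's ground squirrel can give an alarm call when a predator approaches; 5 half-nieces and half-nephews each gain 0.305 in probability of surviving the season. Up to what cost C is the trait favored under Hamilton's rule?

r to a half-niece or half-nephew = 0.125 (half-aunt/uncle↔niece/nephew: one path of length 3: r = (1/2)^3 = 1/8).
Hamilton's rule: n·r·B > C, so the trait is favored while C < n·r·B = 5·0.125·0.305 = 0.190625.

0.190625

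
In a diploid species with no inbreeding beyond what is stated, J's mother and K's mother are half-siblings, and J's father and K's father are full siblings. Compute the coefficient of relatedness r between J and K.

0.1875

Independent pedigree routes through distinct common ancestors add.
J and K are related in two ways: half first cousins through their mothers (r = 1/16) and first cousins through their fathers (r = 1/8).
r = 1/16 + 1/8 = 3/16 = 0.1875.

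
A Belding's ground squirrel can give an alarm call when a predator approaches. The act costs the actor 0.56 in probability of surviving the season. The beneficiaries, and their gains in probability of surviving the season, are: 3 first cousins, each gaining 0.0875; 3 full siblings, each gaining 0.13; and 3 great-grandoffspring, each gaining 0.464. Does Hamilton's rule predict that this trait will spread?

Hamilton's rule: the trait is favored when the sum of r·B over every recipient exceeds the actor's cost C.
r to a first cousin = 1/8 (first cousins share one grandparent pair — two paths of length 4: r = 2·(1/2)^4 = 1/8).
r to a full sibling = 1/2 (full sibs share both parents — two paths of length 2: r = 2·(1/2)^2 = 1/2).
r to a great-grandoffspring = 1/8 (three parent–offspring links: r = (1/2)^3 = 1/8).
Summing one r·B term per recipient: 3·0.125·0.0875 + 3·0.5·0.13 + 3·0.125·0.464 = 0.4018125.
0.4018125 < 0.56: the indirect benefit is less than the cost.

No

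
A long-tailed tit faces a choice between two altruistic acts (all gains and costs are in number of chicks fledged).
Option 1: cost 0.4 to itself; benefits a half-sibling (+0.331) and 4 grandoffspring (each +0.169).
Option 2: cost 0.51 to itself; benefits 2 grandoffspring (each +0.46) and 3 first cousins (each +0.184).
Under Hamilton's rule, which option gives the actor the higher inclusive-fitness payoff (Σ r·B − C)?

Option 1

Option 1: r to a half-sibling = 0.25.
Option 1: r to a grandoffspring = 0.25.
Option 1: Σ r·B − C = (1·0.25·0.331 + 4·0.25·0.169) − 0.4 = -0.14825.
Option 2: r to a grandoffspring = 0.25.
Option 2: r to a first cousin = 0.125.
Option 2: Σ r·B − C = (2·0.25·0.46 + 3·0.125·0.184) − 0.51 = -0.211.
Option 1 has the higher net inclusive-fitness payoff.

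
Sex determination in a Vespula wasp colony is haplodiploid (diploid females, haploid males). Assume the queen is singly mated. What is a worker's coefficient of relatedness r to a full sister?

Haplodiploid full sisters inherit their father's entire haploid genome identically (contributing 1/2) and on average half of their mother's contribution (1/2 · 1/2 = 1/4); r = 1/2 + 1/4 = 3/4.

0.75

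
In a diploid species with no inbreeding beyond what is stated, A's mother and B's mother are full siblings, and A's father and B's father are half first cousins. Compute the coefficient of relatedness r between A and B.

Relatedness sums over independent paths through distinct common ancestors.
A and B are related in two ways: first cousins through their mothers (r = 1/8) and half second cousins through their fathers (r = 1/64).
r = 1/8 + 1/64 = 0.140625.

0.140625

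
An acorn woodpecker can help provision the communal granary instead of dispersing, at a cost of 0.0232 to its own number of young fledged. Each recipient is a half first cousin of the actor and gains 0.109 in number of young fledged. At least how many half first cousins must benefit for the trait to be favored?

r to a half first cousin = 0.0625 (half first cousins share one grandparent — one path of length 4: r = (1/2)^4 = 1/16).
Hamilton's rule: n·r·B > C  ⇒  n > C/(r·B) = 0.0232/(0.0625·0.109) = 3.406.
The smallest integer exceeding 3.406 is 4.

4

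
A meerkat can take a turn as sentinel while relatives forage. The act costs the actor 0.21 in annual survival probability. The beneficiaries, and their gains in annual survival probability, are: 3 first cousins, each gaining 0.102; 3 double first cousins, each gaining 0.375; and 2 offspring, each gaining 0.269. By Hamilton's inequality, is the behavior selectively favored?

Yes

Hamilton's rule: the trait is favored when the sum of r·B over every recipient exceeds the actor's cost C.
r to a first cousin = 1/8 (first cousins share one grandparent pair — two paths of length 4: r = 2·(1/2)^4 = 1/8).
r to a double first cousin = 1/4 (double first cousins share both grandparent pairs — four paths of length 4: r = 4·(1/2)^4 = 1/4).
r to an offspring = 0.5 (one parent–offspring link: r = (1/2)^1 = 1/2).
Summing one r·B term per recipient: 3·0.125·0.102 + 3·0.25·0.375 + 2·0.5·0.269 = 0.5885.
0.5885 > 0.21: the indirect benefit exceeds the cost.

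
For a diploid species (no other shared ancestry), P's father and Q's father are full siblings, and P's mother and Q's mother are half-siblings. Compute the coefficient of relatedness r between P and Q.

0.1875

With two independent routes of shared ancestry, r is the sum of the two contributions.
P and Q are related in two ways: first cousins through their fathers (r = 1/8) and half first cousins through their mothers (r = 1/16).
r = 1/8 + 1/16 = 3/16 = 0.1875.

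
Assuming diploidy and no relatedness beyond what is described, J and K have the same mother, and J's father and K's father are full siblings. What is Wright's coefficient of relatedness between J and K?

0.375

With two independent routes of shared ancestry, r is the sum of the two contributions.
J and K are related in two ways: half-sibs through their shared mother (r = 1/4) and first cousins through their fathers (r = 1/8).
r = 1/4 + 1/8 = 3/8 = 0.375.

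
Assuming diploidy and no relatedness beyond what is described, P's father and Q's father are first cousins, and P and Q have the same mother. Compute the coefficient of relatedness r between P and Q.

0.28125

With two independent routes of shared ancestry, r is the sum of the two contributions.
P and Q are related in two ways: second cousins through their fathers (r = 1/32) and half-sibs through their shared mother (r = 1/4).
r = 1/32 + 1/4 = 0.28125.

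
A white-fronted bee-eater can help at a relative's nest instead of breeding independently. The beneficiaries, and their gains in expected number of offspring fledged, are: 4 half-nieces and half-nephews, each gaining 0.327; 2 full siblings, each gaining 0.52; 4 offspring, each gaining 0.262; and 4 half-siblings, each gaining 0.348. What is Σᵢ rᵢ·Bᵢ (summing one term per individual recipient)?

r to a half-niece or half-nephew = 0.125 (half-aunt/uncle↔niece/nephew: one path of length 3: r = (1/2)^3 = 1/8).
r to a full sibling = 0.5 (full sibs share both parents — two paths of length 2: r = 2·(1/2)^2 = 1/2).
r to an offspring = 1/2 (one parent–offspring link: r = (1/2)^1 = 1/2).
r to a half-sibling = 1/4 (half-sibs share one parent — one path of length 2: r = (1/2)^2 = 1/4).
Summing one r·B term per recipient: 4·0.125·0.327 + 2·0.5·0.52 + 4·0.5·0.262 + 4·0.25·0.348 = 1.5555.

1.5555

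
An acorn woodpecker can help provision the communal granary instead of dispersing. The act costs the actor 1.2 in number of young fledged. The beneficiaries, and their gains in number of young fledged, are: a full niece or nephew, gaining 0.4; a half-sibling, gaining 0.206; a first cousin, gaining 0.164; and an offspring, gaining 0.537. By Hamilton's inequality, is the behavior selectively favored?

No

Hamilton's rule: the trait is favored when the sum of r·B over every recipient exceeds the actor's cost C.
r to a full niece or nephew = 1/4 (full aunt/uncle↔niece/nephew: two paths of length 3 through the shared grandparent pair: r = 2·(1/2)^3 = 1/4).
r to a half-sibling = 1/4 (half-sibs share one parent — one path of length 2: r = (1/2)^2 = 1/4).
r to a first cousin = 1/8 (first cousins share one grandparent pair — two paths of length 4: r = 2·(1/2)^4 = 1/8).
r to an offspring = 1/2 (one parent–offspring link: r = (1/2)^1 = 1/2).
Summing one r·B term per recipient: 1·0.25·0.4 + 1·0.25·0.206 + 1·0.125·0.164 + 1·0.5·0.537 = 0.4405.
0.4405 < 1.2: the indirect benefit is less than the cost.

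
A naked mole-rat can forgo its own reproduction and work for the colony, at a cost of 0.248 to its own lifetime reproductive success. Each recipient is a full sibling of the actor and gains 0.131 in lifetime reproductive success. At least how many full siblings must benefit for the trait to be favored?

r to a full sibling = 0.5 (full sibs share both parents — two paths of length 2: r = 2·(1/2)^2 = 1/2).
Hamilton's rule: n·r·B > C  ⇒  n > C/(r·B) = 0.248/(0.5·0.131) = 3.786.
The smallest integer exceeding 3.786 is 4.

4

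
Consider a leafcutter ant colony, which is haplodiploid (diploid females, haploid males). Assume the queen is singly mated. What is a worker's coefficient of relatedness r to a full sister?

Haplodiploid full sisters inherit their father's entire haploid genome identically (contributing 1/2) and on average half of their mother's contribution (1/2 · 1/2 = 1/4); r = 1/2 + 1/4 = 3/4.

0.75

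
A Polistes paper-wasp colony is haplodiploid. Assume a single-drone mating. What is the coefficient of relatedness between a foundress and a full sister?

0.75

Haplodiploid full sisters inherit their father's entire haploid genome identically (contributing 1/2) and on average half of their mother's contribution (1/2 · 1/2 = 1/4); r = 1/2 + 1/4 = 3/4.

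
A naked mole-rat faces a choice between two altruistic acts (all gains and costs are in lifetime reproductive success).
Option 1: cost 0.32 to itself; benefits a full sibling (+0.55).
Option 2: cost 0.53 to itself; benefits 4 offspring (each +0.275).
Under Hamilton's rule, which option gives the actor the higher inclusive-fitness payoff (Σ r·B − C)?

Option 2

Option 1: r to a full sibling = 0.5.
Option 1: Σ r·B − C = (1·0.5·0.55) − 0.32 = -0.045.
Option 2: r to an offspring = 0.5.
Option 2: Σ r·B − C = (4·0.5·0.275) − 0.53 = 0.02.
Option 2 has the higher net inclusive-fitness payoff.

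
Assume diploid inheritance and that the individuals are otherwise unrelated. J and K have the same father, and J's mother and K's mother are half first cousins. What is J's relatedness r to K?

Wright's path rule: contributions from independent ancestry routes add.
J and K are related in two ways: half-sibs through their shared father (r = 1/4) and half second cousins through their mothers (r = 1/64).
r = 1/4 + 1/64 = 0.265625.

0.265625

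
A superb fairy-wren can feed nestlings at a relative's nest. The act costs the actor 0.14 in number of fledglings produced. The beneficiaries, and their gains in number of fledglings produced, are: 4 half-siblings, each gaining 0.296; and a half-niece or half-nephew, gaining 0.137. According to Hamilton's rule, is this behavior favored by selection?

Hamilton's rule: the trait is favored when the sum of r·B over every recipient exceeds the actor's cost C.
r to a half-sibling = 1/4 (half-sibs share one parent — one path of length 2: r = (1/2)^2 = 1/4).
r to a half-niece or half-nephew = 1/8 (half-aunt/uncle↔niece/nephew: one path of length 3: r = (1/2)^3 = 1/8).
Summing one r·B term per recipient: 4·0.25·0.296 + 1·0.125·0.137 = 0.313125.
0.313125 > 0.14: the indirect benefit exceeds the cost.

Yes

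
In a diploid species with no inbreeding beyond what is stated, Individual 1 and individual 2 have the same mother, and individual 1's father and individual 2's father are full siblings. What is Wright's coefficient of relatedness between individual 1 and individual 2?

0.375

Wright's path rule: contributions from independent ancestry routes add.
Individual 1 and individual 2 are related in two ways: half-sibs through their shared mother (r = 1/4) and first cousins through their fathers (r = 1/8).
r = 1/4 + 1/8 = 0.375.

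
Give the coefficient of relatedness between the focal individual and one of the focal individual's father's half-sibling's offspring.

Each parent–offspring link contributes a factor of 1/2, and independent paths through distinct common ancestors add.
Half first cousins share one grandparent — one path of length 4: r = (1/2)^4 = 1/16.

0.0625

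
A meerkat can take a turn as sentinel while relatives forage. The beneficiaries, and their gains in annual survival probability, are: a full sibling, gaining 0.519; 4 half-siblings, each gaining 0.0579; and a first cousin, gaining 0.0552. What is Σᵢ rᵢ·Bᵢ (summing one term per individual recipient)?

r to a full sibling = 0.5 (full sibs share both parents — two paths of length 2: r = 2·(1/2)^2 = 1/2).
r to a half-sibling = 0.25 (half-sibs share one parent — one path of length 2: r = (1/2)^2 = 1/4).
r to a first cousin = 1/8 (first cousins share one grandparent pair — two paths of length 4: r = 2·(1/2)^4 = 1/8).
Summing one r·B term per recipient: 1·0.5·0.519 + 4·0.25·0.0579 + 1·0.125·0.0552 = 0.3243.

0.3243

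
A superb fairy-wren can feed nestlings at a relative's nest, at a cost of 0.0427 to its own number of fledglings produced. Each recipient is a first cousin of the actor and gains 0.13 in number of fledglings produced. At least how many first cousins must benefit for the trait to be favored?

r to a first cousin = 1/8 (first cousins share one grandparent pair — two paths of length 4: r = 2·(1/2)^4 = 1/8).
Hamilton's rule: n·r·B > C  ⇒  n > C/(r·B) = 0.0427/(0.125·0.13) = 2.628.
The smallest integer exceeding 2.628 is 3.

3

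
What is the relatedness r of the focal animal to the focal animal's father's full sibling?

Each parent–offspring link contributes a factor of 1/2, and independent paths through distinct common ancestors add.
Full aunt/uncle↔niece/nephew: two paths of length 3 through the shared grandparent pair: r = 2·(1/2)^3 = 1/4.

0.25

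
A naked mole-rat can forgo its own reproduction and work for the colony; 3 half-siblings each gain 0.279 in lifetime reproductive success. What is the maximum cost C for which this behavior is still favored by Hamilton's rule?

r to a half-sibling = 1/4 (half-sibs share one parent — one path of length 2: r = (1/2)^2 = 1/4).
Hamilton's rule: n·r·B > C, so the trait is favored while C < n·r·B = 3·0.25·0.279 = 0.20925.

0.20925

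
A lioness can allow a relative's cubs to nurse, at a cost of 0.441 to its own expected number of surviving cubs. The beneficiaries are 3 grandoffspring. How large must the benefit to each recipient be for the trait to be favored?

0.588

r to a grandoffspring = 1/4 (two parent–offspring links: r = (1/2)^2 = 1/4).
Hamilton's rule with n recipients of equal r: n·r·B > C, so B > C/(n·r) = 0.441/(3·0.25) = 0.588.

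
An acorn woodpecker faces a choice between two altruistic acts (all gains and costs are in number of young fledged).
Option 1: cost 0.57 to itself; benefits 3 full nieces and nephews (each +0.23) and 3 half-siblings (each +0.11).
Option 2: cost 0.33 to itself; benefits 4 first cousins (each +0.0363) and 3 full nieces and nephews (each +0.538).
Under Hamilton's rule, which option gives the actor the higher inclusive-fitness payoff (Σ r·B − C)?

Option 1: r to a full niece or nephew = 0.25.
Option 1: r to a half-sibling = 0.25.
Option 1: Σ r·B − C = (3·0.25·0.23 + 3·0.25·0.11) − 0.57 = -0.315.
Option 2: r to a first cousin = 0.125.
Option 2: r to a full niece or nephew = 0.25.
Option 2: Σ r·B − C = (4·0.125·0.0363 + 3·0.25·0.538) − 0.33 = 0.09165.
Option 2 has the higher net inclusive-fitness payoff.

Option 2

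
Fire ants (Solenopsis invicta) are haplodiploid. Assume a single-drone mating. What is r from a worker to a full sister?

0.75

Haplodiploid full sisters inherit their father's entire haploid genome identically (contributing 1/2) and on average half of their mother's contribution (1/2 · 1/2 = 1/4); r = 1/2 + 1/4 = 3/4.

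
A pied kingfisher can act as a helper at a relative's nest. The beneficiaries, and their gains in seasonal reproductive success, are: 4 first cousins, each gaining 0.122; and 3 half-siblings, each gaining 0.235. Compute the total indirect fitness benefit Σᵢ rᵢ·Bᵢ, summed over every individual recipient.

r to a first cousin = 1/8 (first cousins share one grandparent pair — two paths of length 4: r = 2·(1/2)^4 = 1/8).
r to a half-sibling = 1/4 (half-sibs share one parent — one path of length 2: r = (1/2)^2 = 1/4).
Summing one r·B term per recipient: 4·0.125·0.122 + 3·0.25·0.235 = 0.23725.

0.23725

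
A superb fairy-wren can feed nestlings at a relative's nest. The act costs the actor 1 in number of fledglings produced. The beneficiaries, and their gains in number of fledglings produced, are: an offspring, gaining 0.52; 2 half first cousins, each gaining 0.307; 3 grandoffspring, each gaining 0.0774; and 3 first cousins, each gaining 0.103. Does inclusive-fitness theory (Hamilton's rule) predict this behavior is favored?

Hamilton's rule: the trait is favored when the sum of r·B over every recipient exceeds the actor's cost C.
r to an offspring = 0.5 (one parent–offspring link: r = (1/2)^1 = 1/2).
r to a half first cousin = 0.0625 (half first cousins share one grandparent — one path of length 4: r = (1/2)^4 = 1/16).
r to a grandoffspring = 1/4 (two parent–offspring links: r = (1/2)^2 = 1/4).
r to a first cousin = 0.125 (first cousins share one grandparent pair — two paths of length 4: r = 2·(1/2)^4 = 1/8).
Summing one r·B term per recipient: 1·0.5·0.52 + 2·0.0625·0.307 + 3·0.25·0.0774 + 3·0.125·0.103 = 0.39505.
0.39505 < 1: the indirect benefit is less than the cost.

No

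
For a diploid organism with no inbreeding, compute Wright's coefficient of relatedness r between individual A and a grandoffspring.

Two parent–offspring links: r = (1/2)^2 = 1/4.

0.25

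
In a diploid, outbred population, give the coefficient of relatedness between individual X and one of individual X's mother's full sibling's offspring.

Each parent–offspring link contributes a factor of 1/2, and independent paths through distinct common ancestors add.
First cousins share one grandparent pair — two paths of length 4: r = 2·(1/2)^4 = 1/8.

0.125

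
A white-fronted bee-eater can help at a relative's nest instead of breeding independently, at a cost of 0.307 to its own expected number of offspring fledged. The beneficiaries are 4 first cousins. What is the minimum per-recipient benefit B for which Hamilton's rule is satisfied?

0.614

r to a first cousin = 0.125 (first cousins share one grandparent pair — two paths of length 4: r = 2·(1/2)^4 = 1/8).
Hamilton's rule with n recipients of equal r: n·r·B > C, so B > C/(n·r) = 0.307/(4·0.125) = 0.614.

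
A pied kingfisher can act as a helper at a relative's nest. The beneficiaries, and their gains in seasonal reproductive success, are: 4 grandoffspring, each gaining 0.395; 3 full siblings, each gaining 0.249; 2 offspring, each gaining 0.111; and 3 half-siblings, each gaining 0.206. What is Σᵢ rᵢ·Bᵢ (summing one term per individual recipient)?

r to a grandoffspring = 1/4 (two parent–offspring links: r = (1/2)^2 = 1/4).
r to a full sibling = 0.5 (full sibs share both parents — two paths of length 2: r = 2·(1/2)^2 = 1/2).
r to an offspring = 0.5 (one parent–offspring link: r = (1/2)^1 = 1/2).
r to a half-sibling = 1/4 (half-sibs share one parent — one path of length 2: r = (1/2)^2 = 1/4).
Summing one r·B term per recipient: 4·0.25·0.395 + 3·0.5·0.249 + 2·0.5·0.111 + 3·0.25·0.206 = 1.034.

1.034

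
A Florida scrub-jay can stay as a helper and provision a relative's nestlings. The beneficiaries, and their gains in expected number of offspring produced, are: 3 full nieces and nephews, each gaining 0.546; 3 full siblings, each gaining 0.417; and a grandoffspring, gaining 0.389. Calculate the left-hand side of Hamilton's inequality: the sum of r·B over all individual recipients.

1.13225

r to a full niece or nephew = 0.25 (full aunt/uncle↔niece/nephew: two paths of length 3 through the shared grandparent pair: r = 2·(1/2)^3 = 1/4).
r to a full sibling = 0.5 (full sibs share both parents — two paths of length 2: r = 2·(1/2)^2 = 1/2).
r to a grandoffspring = 0.25 (two parent–offspring links: r = (1/2)^2 = 1/4).
Summing one r·B term per recipient: 3·0.25·0.546 + 3·0.5·0.417 + 1·0.25·0.389 = 1.13225.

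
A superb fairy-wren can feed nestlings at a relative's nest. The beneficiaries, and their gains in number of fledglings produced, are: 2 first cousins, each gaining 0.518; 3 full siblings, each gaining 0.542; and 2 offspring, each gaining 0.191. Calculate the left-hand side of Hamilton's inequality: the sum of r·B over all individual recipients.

r to a first cousin = 1/8 (first cousins share one grandparent pair — two paths of length 4: r = 2·(1/2)^4 = 1/8).
r to a full sibling = 1/2 (full sibs share both parents — two paths of length 2: r = 2·(1/2)^2 = 1/2).
r to an offspring = 1/2 (one parent–offspring link: r = (1/2)^1 = 1/2).
Summing one r·B term per recipient: 2·0.125·0.518 + 3·0.5·0.542 + 2·0.5·0.191 = 1.1335.

1.1335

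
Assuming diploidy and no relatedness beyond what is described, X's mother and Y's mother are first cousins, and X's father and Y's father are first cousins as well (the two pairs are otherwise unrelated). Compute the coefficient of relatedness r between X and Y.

0.0625

Independent pedigree routes through distinct common ancestors add.
X and Y are related in two ways: second cousins through their mothers (r = 1/32) and second cousins through their fathers (r = 1/32).
r = 1/32 + 1/32 = 1/16 = 0.0625.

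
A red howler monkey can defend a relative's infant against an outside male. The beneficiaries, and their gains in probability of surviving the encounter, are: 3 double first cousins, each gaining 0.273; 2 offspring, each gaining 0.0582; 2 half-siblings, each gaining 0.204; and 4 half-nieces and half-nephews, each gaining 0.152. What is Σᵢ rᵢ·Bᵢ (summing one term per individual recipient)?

r to a double first cousin = 1/4 (double first cousins share both grandparent pairs — four paths of length 4: r = 4·(1/2)^4 = 1/4).
r to an offspring = 1/2 (one parent–offspring link: r = (1/2)^1 = 1/2).
r to a half-sibling = 1/4 (half-sibs share one parent — one path of length 2: r = (1/2)^2 = 1/4).
r to a half-niece or half-nephew = 0.125 (half-aunt/uncle↔niece/nephew: one path of length 3: r = (1/2)^3 = 1/8).
Summing one r·B term per recipient: 3·0.25·0.273 + 2·0.5·0.0582 + 2·0.25·0.204 + 4·0.125·0.152 = 0.44095.

0.44095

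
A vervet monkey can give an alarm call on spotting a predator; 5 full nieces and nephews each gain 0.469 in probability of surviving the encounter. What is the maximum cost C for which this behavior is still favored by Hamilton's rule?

0.58625

r to a full niece or nephew = 0.25 (full aunt/uncle↔niece/nephew: two paths of length 3 through the shared grandparent pair: r = 2·(1/2)^3 = 1/4).
Hamilton's rule: n·r·B > C, so the trait is favored while C < n·r·B = 5·0.25·0.469 = 0.58625.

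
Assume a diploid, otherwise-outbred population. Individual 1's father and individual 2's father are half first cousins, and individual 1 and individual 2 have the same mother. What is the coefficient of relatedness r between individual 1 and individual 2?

0.265625

Wright's path rule: contributions from independent ancestry routes add.
Individual 1 and individual 2 are related in two ways: half second cousins through their fathers (r = 1/64) and half-sibs through their shared mother (r = 1/4).
r = 1/64 + 1/4 = 0.265625.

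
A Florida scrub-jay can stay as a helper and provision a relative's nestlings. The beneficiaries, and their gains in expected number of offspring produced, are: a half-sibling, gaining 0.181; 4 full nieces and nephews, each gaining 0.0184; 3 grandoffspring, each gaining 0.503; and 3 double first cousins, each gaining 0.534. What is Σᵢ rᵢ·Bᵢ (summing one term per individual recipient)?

0.8414

r to a half-sibling = 1/4 (half-sibs share one parent — one path of length 2: r = (1/2)^2 = 1/4).
r to a full niece or nephew = 1/4 (full aunt/uncle↔niece/nephew: two paths of length 3 through the shared grandparent pair: r = 2·(1/2)^3 = 1/4).
r to a grandoffspring = 0.25 (two parent–offspring links: r = (1/2)^2 = 1/4).
r to a double first cousin = 0.25 (double first cousins share both grandparent pairs — four paths of length 4: r = 4·(1/2)^4 = 1/4).
Summing one r·B term per recipient: 1·0.25·0.181 + 4·0.25·0.0184 + 3·0.25·0.503 + 3·0.25·0.534 = 0.8414.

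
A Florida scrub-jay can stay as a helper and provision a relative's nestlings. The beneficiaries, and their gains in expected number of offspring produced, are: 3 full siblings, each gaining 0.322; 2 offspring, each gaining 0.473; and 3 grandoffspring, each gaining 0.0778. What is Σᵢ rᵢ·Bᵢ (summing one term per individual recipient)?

r to a full sibling = 0.5 (full sibs share both parents — two paths of length 2: r = 2·(1/2)^2 = 1/2).
r to an offspring = 0.5 (one parent–offspring link: r = (1/2)^1 = 1/2).
r to a grandoffspring = 1/4 (two parent–offspring links: r = (1/2)^2 = 1/4).
Summing one r·B term per recipient: 3·0.5·0.322 + 2·0.5·0.473 + 3·0.25·0.0778 = 1.01435.

1.01435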